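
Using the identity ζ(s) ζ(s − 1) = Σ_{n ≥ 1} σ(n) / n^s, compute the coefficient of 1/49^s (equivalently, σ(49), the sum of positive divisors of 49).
σ(49) = 57

In the product (Σ m^0/m^s)(Σ k / k^s) = Σ (Σ_{d | n} d) / n^s, the coefficient of 1/n^s is σ(n) = Σ_{d | n} d. For n = 49, divisors are [1, 7, 49]; summing: σ(49) = 57.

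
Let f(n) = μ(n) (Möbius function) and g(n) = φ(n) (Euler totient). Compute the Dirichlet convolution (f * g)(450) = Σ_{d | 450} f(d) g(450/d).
(μ * φ)(450) = 0

Divisors of 450: [1, 2, 3, 5, 6, 9, 10, 15, 18, 25, 30, 45, 50, 75, 90, 150, 225, 450]. For each d | 450:
  d = 1: μ(1) · φ(450/1) = 1 · 120 = 120
  d = 2: μ(2) · φ(450/2) = -1 · 120 = -120
  d = 3: μ(3) · φ(450/3) = -1 · 40 = -40
  d = 5: μ(5) · φ(450/5) = -1 · 24 = -24
  d = 6: μ(6) · φ(450/6) = 1 · 40 = 40
  d = 9: μ(9) · φ(450/9) = 0 · 20 = 0
  d = 10: μ(10) · φ(450/10) = 1 · 24 = 24
  d = 15: μ(15) · φ(450/15) = 1 · 8 = 8
  d = 18: μ(18) · φ(450/18) = 0 · 20 = 0
  d = 25: μ(25) · φ(450/25) = 0 · 6 = 0
  d = 30: μ(30) · φ(450/30) = -1 · 8 = -8
  d = 45: μ(45) · φ(450/45) = 0 · 4 = 0
  d = 50: μ(50) · φ(450/50) = 0 · 6 = 0
  d = 75: μ(75) · φ(450/75) = 0 · 2 = 0
  d = 90: μ(90) · φ(450/90) = 0 · 4 = 0
  d = 150: μ(150) · φ(450/150) = 0 · 2 = 0
  d = 225: μ(225) · φ(450/225) = 0 · 1 = 0
  d = 450: μ(450) · φ(450/450) = 0 · 1 = 0
Summing: (μ * φ)(450) = 120 + -120 + -40 + -24 + 40 + 0 + 24 + 8 + 0 + 0 + -8 + 0 + 0 + 0 + 0 + 0 + 0 + 0 = 0.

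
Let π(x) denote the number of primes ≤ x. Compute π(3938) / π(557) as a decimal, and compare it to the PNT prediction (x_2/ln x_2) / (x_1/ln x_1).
π(3938)/π(557) = 546/102 ≈ 5.3529;  PNT prediction ≈ 5.3997.

π(557) = 102 and π(3938) = 546, so π(3938)/π(557) ≈ 5.3529. The PNT-predicted ratio is (3938/ln(3938)) / (557/ln(557)) ≈ 5.3997. The two agree to within a few percent, as expected.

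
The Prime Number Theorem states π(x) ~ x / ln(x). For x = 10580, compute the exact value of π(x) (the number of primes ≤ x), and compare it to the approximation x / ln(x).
π(10580) = 1290;  x/ln(x) ≈ 1141.72;  relative error ≈ 11.49%.

Directly count primes up to 10580: π(10580) = 1290. The PNT approximation gives 10580/ln(10580) ≈ 10580/9.26672 ≈ 1141.72. Relative error (π(x) − x/ln(x)) / π(x) ≈ 11.49%; the approximation is known to undercount slightly (Li(x) is a better estimate).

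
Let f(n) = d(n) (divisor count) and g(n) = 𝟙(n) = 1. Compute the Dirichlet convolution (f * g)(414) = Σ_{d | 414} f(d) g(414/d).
(d * 𝟙)(414) = 54

Divisors of 414: [1, 2, 3, 6, 9, 18, 23, 46, 69, 138, 207, 414]. For each d | 414:
  d = 1: d(1) · 𝟙(414/1) = 1 · 1 = 1
  d = 2: d(2) · 𝟙(414/2) = 2 · 1 = 2
  d = 3: d(3) · 𝟙(414/3) = 2 · 1 = 2
  d = 6: d(6) · 𝟙(414/6) = 4 · 1 = 4
  d = 9: d(9) · 𝟙(414/9) = 3 · 1 = 3
  d = 18: d(18) · 𝟙(414/18) = 6 · 1 = 6
  d = 23: d(23) · 𝟙(414/23) = 2 · 1 = 2
  d = 46: d(46) · 𝟙(414/46) = 4 · 1 = 4
  d = 69: d(69) · 𝟙(414/69) = 4 · 1 = 4
  d = 138: d(138) · 𝟙(414/138) = 8 · 1 = 8
  d = 207: d(207) · 𝟙(414/207) = 6 · 1 = 6
  d = 414: d(414) · 𝟙(414/414) = 12 · 1 = 12
Summing: (d * 𝟙)(414) = 1 + 2 + 2 + 4 + 3 + 6 + 2 + 4 + 4 + 8 + 6 + 12 = 54.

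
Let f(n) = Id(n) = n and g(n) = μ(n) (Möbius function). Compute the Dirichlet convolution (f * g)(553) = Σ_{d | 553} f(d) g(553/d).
(Id * μ)(553) = 468

Divisors of 553: [1, 7, 79, 553]. For each d | 553:
  d = 1: Id(1) · μ(553/1) = 1 · 1 = 1
  d = 7: Id(7) · μ(553/7) = 7 · -1 = -7
  d = 79: Id(79) · μ(553/79) = 79 · -1 = -79
  d = 553: Id(553) · μ(553/553) = 553 · 1 = 553
Summing: (Id * μ)(553) = 1 + -7 + -79 + 553 = 468.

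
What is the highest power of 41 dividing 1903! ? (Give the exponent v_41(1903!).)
v_41(1903!) = 47

Legendre's formula: v_p(n!) = Σ_{k ≥ 1} ⌊n / p^k⌋. For p = 41, n = 1903, the terms are:
  ⌊1903/41^1⌋ = ⌊1903/41⌋ = 46
  ⌊1903/41^2⌋ = ⌊1903/1681⌋ = 1
(the next term ⌊1903/41^3⌋ = 0, terminating the sum). Summing: v_41(1903!) = 46 + 1 = 47.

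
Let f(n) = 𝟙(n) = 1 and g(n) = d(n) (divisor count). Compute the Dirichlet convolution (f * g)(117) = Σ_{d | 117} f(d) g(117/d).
(𝟙 * d)(117) = 18

Divisors of 117: [1, 3, 9, 13, 39, 117]. For each d | 117:
  d = 1: 𝟙(1) · d(117/1) = 1 · 6 = 6
  d = 3: 𝟙(3) · d(117/3) = 1 · 4 = 4
  d = 9: 𝟙(9) · d(117/9) = 1 · 2 = 2
  d = 13: 𝟙(13) · d(117/13) = 1 · 3 = 3
  d = 39: 𝟙(39) · d(117/39) = 1 · 2 = 2
  d = 117: 𝟙(117) · d(117/117) = 1 · 1 = 1
Summing: (𝟙 * d)(117) = 6 + 4 + 2 + 3 + 2 + 1 = 18.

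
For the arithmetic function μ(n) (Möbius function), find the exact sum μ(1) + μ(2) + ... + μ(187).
Σ_{n ≤ 187} μ(n) = -3

Compute μ(n) for each 1 ≤ n ≤ 187: μ(1) = 1, μ(2) = -1, μ(3) = -1, μ(4) = 0, μ(5) = -1, μ(6) = 1, μ(7) = -1, μ(8) = 0, μ(9) = 0, μ(10) = 1, μ(11) = -1, μ(12) = 0, μ(13) = -1, μ(14) = 1, μ(15) = 1, μ(16) = 0, μ(17) = -1, μ(18) = 0, μ(19) = -1, μ(20) = 0, μ(21) = 1, μ(22) = 1, μ(23) = -1, μ(24) = 0, μ(25) = 0, μ(26) = 1, μ(27) = 0, μ(28) = 0, μ(29) = -1, μ(30) = -1, μ(31) = -1, μ(32) = 0, μ(33) = 1, μ(34) = 1, μ(35) = 1, μ(36) = 0, μ(37) = -1, μ(38) = 1, μ(39) = 1, μ(40) = 0, μ(41) = -1, μ(42) = -1, μ(43) = -1, μ(44) = 0, μ(45) = 0, μ(46) = 1, μ(47) = -1, μ(48) = 0, μ(49) = 0, μ(50) = 0, μ(51) = 1, μ(52) = 0, μ(53) = -1, μ(54) = 0, μ(55) = 1, μ(56) = 0, μ(57) = 1, μ(58) = 1, μ(59) = -1, μ(60) = 0, μ(61) = -1, μ(62) = 1, μ(63) = 0, μ(64) = 0, μ(65) = 1, μ(66) = -1, μ(67) = -1, μ(68) = 0, μ(69) = 1, μ(70) = -1, μ(71) = -1, μ(72) = 0, μ(73) = -1, μ(74) = 1, μ(75) = 0, μ(76) = 0, μ(77) = 1, μ(78) = -1, μ(79) = -1, μ(80) = 0, μ(81) = 0, μ(82) = 1, μ(83) = -1, μ(84) = 0, μ(85) = 1, μ(86) = 1, μ(87) = 1, μ(88) = 0, μ(89) = -1, μ(90) = 0, μ(91) = 1, μ(92) = 0, μ(93) = 1, μ(94) = 1, μ(95) = 1, μ(96) = 0, μ(97) = -1, μ(98) = 0, μ(99) = 0, μ(100) = 0, μ(101) = -1, μ(102) = -1, μ(103) = -1, μ(104) = 0, μ(105) = -1, μ(106) = 1, μ(107) = -1, μ(108) = 0, μ(109) = -1, μ(110) = -1, μ(111) = 1, μ(112) = 0, μ(113) = -1, μ(114) = -1, μ(115) = 1, μ(116) = 0, μ(117) = 0, μ(118) = 1, μ(119) = 1, μ(120) = 0, μ(121) = 0, μ(122) = 1, μ(123) = 1, μ(124) = 0, μ(125) = 0, μ(126) = 0, μ(127) = -1, μ(128) = 0, μ(129) = 1, μ(130) = -1, μ(131) = -1, μ(132) = 0, μ(133) = 1, μ(134) = 1, μ(135) = 0, μ(136) = 0, μ(137) = -1, μ(138) = -1, μ(139) = -1, μ(140) = 0, μ(141) = 1, μ(142) = 1, μ(143) = 1, μ(144) = 0, μ(145) = 1, μ(146) = 1, μ(147) = 0, μ(148) = 0, μ(149) = -1, μ(150) = 0, μ(151) = -1, μ(152) = 0, μ(153) = 0, μ(154) = -1, μ(155) = 1, μ(156) = 0, μ(157) = -1, μ(158) = 1, μ(159) = 1, μ(160) = 0, μ(161) = 1, μ(162) = 0, μ(163) = -1, μ(164) = 0, μ(165) = -1, μ(166) = 1, μ(167) = -1, μ(168) = 0, μ(169) = 0, μ(170) = -1, μ(171) = 0, μ(172) = 0, μ(173) = -1, μ(174) = -1, μ(175) = 0, μ(176) = 0, μ(177) = 1, μ(178) = 1, μ(179) = -1, μ(180) = 0, μ(181) = -1, μ(182) = -1, μ(183) = 1, μ(184) = 0, μ(185) = 1, μ(186) = -1, μ(187) = 1. Summing all 187 values: -3. (Mertens function M(x) = Σ_{n ≤ x} μ(n); on average M(x) should be small (PNT ⟺ M(x) = o(x)).)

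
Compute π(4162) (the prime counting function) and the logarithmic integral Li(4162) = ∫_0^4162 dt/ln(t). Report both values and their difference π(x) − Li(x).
π(4162) = 573;  Li(4162) ≈ 584.85;  π(x) − Li(x) ≈ -11.85.

Direct count of primes ≤ 4162 gives π(4162) = 573. Numerical evaluation of the logarithmic integral gives Li(4162) ≈ 584.85. The difference π(x) − Li(x) ≈ -11.85 is typically negative for small/moderate x (Li(x) overestimates), though Littlewood's theorem shows this sign changes infinitely often.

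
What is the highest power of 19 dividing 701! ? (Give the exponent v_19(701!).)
v_19(701!) = 37

Legendre's formula: v_p(n!) = Σ_{k ≥ 1} ⌊n / p^k⌋. For p = 19, n = 701, the terms are:
  ⌊701/19^1⌋ = ⌊701/19⌋ = 36
  ⌊701/19^2⌋ = ⌊701/361⌋ = 1
(the next term ⌊701/19^3⌋ = 0, terminating the sum). Summing: v_19(701!) = 36 + 1 = 37.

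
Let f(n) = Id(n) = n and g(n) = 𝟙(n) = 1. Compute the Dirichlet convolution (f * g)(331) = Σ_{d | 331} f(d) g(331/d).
(Id * 𝟙)(331) = 332

Divisors of 331: [1, 331]. For each d | 331:
  d = 1: Id(1) · 𝟙(331/1) = 1 · 1 = 1
  d = 331: Id(331) · 𝟙(331/331) = 331 · 1 = 331
Summing: (Id * 𝟙)(331) = 1 + 331 = 332.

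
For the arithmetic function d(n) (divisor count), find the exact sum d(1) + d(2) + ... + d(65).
Σ_{n ≤ 65} d(n) = 284

Compute d(n) for each 1 ≤ n ≤ 65: d(1) = 1, d(2) = 2, d(3) = 2, d(4) = 3, d(5) = 2, d(6) = 4, d(7) = 2, d(8) = 4, d(9) = 3, d(10) = 4, d(11) = 2, d(12) = 6, d(13) = 2, d(14) = 4, d(15) = 4, d(16) = 5, d(17) = 2, d(18) = 6, d(19) = 2, d(20) = 6, d(21) = 4, d(22) = 4, d(23) = 2, d(24) = 8, d(25) = 3, d(26) = 4, d(27) = 4, d(28) = 6, d(29) = 2, d(30) = 8, d(31) = 2, d(32) = 6, d(33) = 4, d(34) = 4, d(35) = 4, d(36) = 9, d(37) = 2, d(38) = 4, d(39) = 4, d(40) = 8, d(41) = 2, d(42) = 8, d(43) = 2, d(44) = 6, d(45) = 6, d(46) = 4, d(47) = 2, d(48) = 10, d(49) = 3, d(50) = 6, d(51) = 4, d(52) = 6, d(53) = 2, d(54) = 8, d(55) = 4, d(56) = 8, d(57) = 4, d(58) = 4, d(59) = 2, d(60) = 12, d(61) = 2, d(62) = 4, d(63) = 6, d(64) = 7, d(65) = 4. Summing all 65 values: 284. (Dirichlet's divisor formula: Σ_{n ≤ x} d(n) = x ln(x) + (2γ − 1) x + O(√x). For x = 65, the asymptotic estimate is ≈ 281.37.)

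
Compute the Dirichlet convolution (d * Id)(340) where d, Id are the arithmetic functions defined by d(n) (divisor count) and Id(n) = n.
(d * Id)(340) = 1463

Divisors of 340: [1, 2, 4, 5, 10, 17, 20, 34, 68, 85, 170, 340]. For each d | 340:
  d = 1: d(1) · Id(340/1) = 1 · 340 = 340
  d = 2: d(2) · Id(340/2) = 2 · 170 = 340
  d = 4: d(4) · Id(340/4) = 3 · 85 = 255
  d = 5: d(5) · Id(340/5) = 2 · 68 = 136
  d = 10: d(10) · Id(340/10) = 4 · 34 = 136
  d = 17: d(17) · Id(340/17) = 2 · 20 = 40
  d = 20: d(20) · Id(340/20) = 6 · 17 = 102
  d = 34: d(34) · Id(340/34) = 4 · 10 = 40
  d = 68: d(68) · Id(340/68) = 6 · 5 = 30
  d = 85: d(85) · Id(340/85) = 4 · 4 = 16
  d = 170: d(170) · Id(340/170) = 8 · 2 = 16
  d = 340: d(340) · Id(340/340) = 12 · 1 = 12
Summing: (d * Id)(340) = 340 + 340 + 255 + 136 + 136 + 40 + 102 + 40 + 30 + 16 + 16 + 12 = 1463.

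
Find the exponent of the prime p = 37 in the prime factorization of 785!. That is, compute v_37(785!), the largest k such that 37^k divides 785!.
v_37(785!) = 21

Legendre's formula: v_p(n!) = Σ_{k ≥ 1} ⌊n / p^k⌋. For p = 37, n = 785, the terms are:
  ⌊785/37^1⌋ = ⌊785/37⌋ = 21
(the next term ⌊785/37^2⌋ = 0, terminating the sum). Summing: v_37(785!) = 21 = 21.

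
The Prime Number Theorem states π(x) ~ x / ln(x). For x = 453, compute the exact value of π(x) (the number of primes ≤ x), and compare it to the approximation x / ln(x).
π(453) = 87;  x/ln(x) ≈ 74.07;  relative error ≈ 14.86%.

Directly count primes up to 453: π(453) = 87. The PNT approximation gives 453/ln(453) ≈ 453/6.11589 ≈ 74.07. Relative error (π(x) − x/ln(x)) / π(x) ≈ 14.86%; the approximation is known to undercount slightly (Li(x) is a better estimate).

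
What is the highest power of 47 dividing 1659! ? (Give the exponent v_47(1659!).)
v_47(1659!) = 35

Legendre's formula: v_p(n!) = Σ_{k ≥ 1} ⌊n / p^k⌋. For p = 47, n = 1659, the terms are:
  ⌊1659/47^1⌋ = ⌊1659/47⌋ = 35
(the next term ⌊1659/47^2⌋ = 0, terminating the sum). Summing: v_47(1659!) = 35 = 35.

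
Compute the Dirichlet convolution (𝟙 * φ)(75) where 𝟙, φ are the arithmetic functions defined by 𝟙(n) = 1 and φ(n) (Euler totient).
(𝟙 * φ)(75) = 75

Divisors of 75: [1, 3, 5, 15, 25, 75]. For each d | 75:
  d = 1: 𝟙(1) · φ(75/1) = 1 · 40 = 40
  d = 3: 𝟙(3) · φ(75/3) = 1 · 20 = 20
  d = 5: 𝟙(5) · φ(75/5) = 1 · 8 = 8
  d = 15: 𝟙(15) · φ(75/15) = 1 · 4 = 4
  d = 25: 𝟙(25) · φ(75/25) = 1 · 2 = 2
  d = 75: 𝟙(75) · φ(75/75) = 1 · 1 = 1
Summing: (𝟙 * φ)(75) = 40 + 20 + 8 + 4 + 2 + 1 = 75.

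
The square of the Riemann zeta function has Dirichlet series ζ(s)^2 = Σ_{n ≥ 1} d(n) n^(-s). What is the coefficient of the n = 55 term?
d(55) = 4

ζ(s)^2 = (Σ 1/m^s)(Σ 1/k^s). The coefficient of 1/n^s in the product is the number of ordered pairs (m, k) with mk = n, which equals d(n). For n = 55, divisors are [1, 5, 11, 55], so d(55) = 4.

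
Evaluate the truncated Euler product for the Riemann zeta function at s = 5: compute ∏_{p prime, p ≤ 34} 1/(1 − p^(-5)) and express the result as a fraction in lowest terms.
∏ = 1910589921595024369341325427716514697147265/1842548811291065574051999987500114856101888

The primes p ≤ 34 are [2, 3, 5, 7, 11, 13, 17, 19, 23, 29, 31]. For each prime, (1 − 1/p^5)^(-1) = p^5 / (p^5 − 1). The product is (1 − 1/2^5)^(-1), (1 − 1/3^5)^(-1), (1 − 1/5^5)^(-1), (1 − 1/7^5)^(-1), (1 − 1/11^5)^(-1), (1 − 1/13^5)^(-1), (1 − 1/17^5)^(-1), (1 − 1/19^5)^(-1), (1 − 1/23^5)^(-1), (1 − 1/29^5)^(-1), (1 − 1/31^5)^(-1) = ∏ p^5 / (p^5 − 1) = 1910589921595024369341325427716514697147265/1842548811291065574051999987500114856101888.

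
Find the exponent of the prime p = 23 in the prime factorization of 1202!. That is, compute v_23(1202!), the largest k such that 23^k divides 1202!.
v_23(1202!) = 54

Legendre's formula: v_p(n!) = Σ_{k ≥ 1} ⌊n / p^k⌋. For p = 23, n = 1202, the terms are:
  ⌊1202/23^1⌋ = ⌊1202/23⌋ = 52
  ⌊1202/23^2⌋ = ⌊1202/529⌋ = 2
(the next term ⌊1202/23^3⌋ = 0, terminating the sum). Summing: v_23(1202!) = 52 + 2 = 54.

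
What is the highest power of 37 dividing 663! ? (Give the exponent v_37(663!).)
v_37(663!) = 17

Legendre's formula: v_p(n!) = Σ_{k ≥ 1} ⌊n / p^k⌋. For p = 37, n = 663, the terms are:
  ⌊663/37^1⌋ = ⌊663/37⌋ = 17
(the next term ⌊663/37^2⌋ = 0, terminating the sum). Summing: v_37(663!) = 17 = 17.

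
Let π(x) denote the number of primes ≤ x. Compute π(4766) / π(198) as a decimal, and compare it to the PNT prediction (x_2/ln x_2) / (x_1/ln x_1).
π(4766)/π(198) = 641/45 ≈ 14.2444;  PNT prediction ≈ 15.0299.

π(198) = 45 and π(4766) = 641, so π(4766)/π(198) ≈ 14.2444. The PNT-predicted ratio is (4766/ln(4766)) / (198/ln(198)) ≈ 15.0299. The two agree to within a few percent, as expected.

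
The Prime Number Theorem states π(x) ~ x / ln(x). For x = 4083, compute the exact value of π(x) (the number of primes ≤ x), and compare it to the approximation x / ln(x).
π(4083) = 562;  x/ln(x) ≈ 491.06;  relative error ≈ 12.62%.

Directly count primes up to 4083: π(4083) = 562. The PNT approximation gives 4083/ln(4083) ≈ 4083/8.31459 ≈ 491.06. Relative error (π(x) − x/ln(x)) / π(x) ≈ 12.62%; the approximation is known to undercount slightly (Li(x) is a better estimate).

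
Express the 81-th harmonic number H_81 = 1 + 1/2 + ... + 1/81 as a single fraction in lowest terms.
H_81 = 44031838385838021258243173365847173/8845597978580177157715301537899200

Direct summation: H_81 = 1 + 1/2 + ... + 1/81. The least common denominator is lcm(1, ..., 81) = 97301577764381948734868316916891200; over this denominator the numerator is 97301577764381948734868316916891200 + 48650788882190974367434158458445600 + 32433859254793982911622772305630400 + 24325394441095487183717079229222800 + 19460315552876389746973663383378240 + 16216929627396991455811386152815200 + 13900225394911706962124045273841600 + 12162697220547743591858539614611400 + 10811286418264660970540924101876800 + 9730157776438194873486831691689120 + 8845597978580177157715301537899200 + 8108464813698495727905693076407600 + 7484736751106303748836024378222400 + 6950112697455853481062022636920800 + 6486771850958796582324554461126080 + 6081348610273871795929269807305700 + 5723622221434232278521665700993600 + 5405643209132330485270462050938400 + 5121135671809576249203595627204800 + 4865078888219097436743415845844560 + 4633408464970568987374681757947200 + 4422798989290088578857650768949600 + 4230503381060084727602970300734400 + 4054232406849247863952846538203800 + 3892063110575277949394732676675648 + 3742368375553151874418012189111200 + 3603762139421553656846974700625600 + 3475056348727926740531011318460400 + 3355226819461446508098907479892800 + 3243385925479398291162277230563040 + 3138760573044578991447365061835200 + 3040674305136935897964634903652850 + 2948532659526725719238433845966400 + 2861811110717116139260832850496800 + 2780045078982341392424809054768320 + 2702821604566165242635231025469200 + 2629772372010322938780224781537600 + 2560567835904788124601797813602400 + 2494912250368767916278674792740800 + 2432539444109548718371707922922280 + 2373209213765413383777276022363200 + 2316704232485284493687340878973600 + 2262827389869347644996937602718400 + 2211399494645044289428825384474800 + 2162257283652932194108184820375360 + 2115251690530042363801485150367200 + 2070246335412381887975921636529600 + 2027116203424623931976423269101900 + 1985746484987386708874863610548800 + 1946031555287638974697366338337824 + 1907874073811410759507221900331200 + 1871184187776575937209006094555600 + 1835878825743055636506949375790400 + 1801881069710776828423487350312800 + 1769119595716035431543060307579840 + 1737528174363963370265505659230200 + 1707045223936525416401198542401600 + 1677613409730723254049453739946400 + 1649179284142066927709632490116800 + 1621692962739699145581138615281520 + 1595107832202982766145382244539200 + 1569380286522289495723682530917600 + 1544469488323522995791560585982400 + 1520337152568467948982317451826425 + 1496947350221260749767204875644480 + 1474266329763362859619216922983200 + 1452262354692267891565198759953600 + 1430905555358558069630416425248400 + 1410167793686694909200990100244800 + 1390022539491170696212404527384160 + 1370444757244816179364342491787200 + 1351410802283082621317615512734600 + 1332898325539478749792716670094400 + 1314886186005161469390112390768800 + 1297354370191759316464910892225216 + 1280283917952394062300898906801200 + 1263656854082882451102185933985600 + 1247456125184383958139337396370400 + 1231665541321290490314788821732800 + 1216269722054774359185853961461140 + 1201254046473851218948991566875200 = 484350222244218233840674907024318903, so H_81 = 484350222244218233840674907024318903/97301577764381948734868316916891200; reducing by gcd(484350222244218233840674907024318903, 97301577764381948734868316916891200) = 11 gives 44031838385838021258243173365847173/8845597978580177157715301537899200 ≈ 4.97782. (The PNT-adjacent estimate ln(81) + γ ≈ 4.97166 matches within O(1/n).)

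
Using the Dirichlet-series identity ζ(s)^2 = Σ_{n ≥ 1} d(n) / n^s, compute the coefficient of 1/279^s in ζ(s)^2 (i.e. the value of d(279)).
d(279) = 6

ζ(s)^2 = (Σ 1/m^s)(Σ 1/k^s). The coefficient of 1/n^s in the product is the number of ordered pairs (m, k) with mk = n, which equals d(n). For n = 279, divisors are [1, 3, 9, 31, 93, 279], so d(279) = 6.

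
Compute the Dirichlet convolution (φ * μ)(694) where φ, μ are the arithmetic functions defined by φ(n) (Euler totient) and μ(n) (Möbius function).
(φ * μ)(694) = 0

Divisors of 694: [1, 2, 347, 694]. For each d | 694:
  d = 1: φ(1) · μ(694/1) = 1 · 1 = 1
  d = 2: φ(2) · μ(694/2) = 1 · -1 = -1
  d = 347: φ(347) · μ(694/347) = 346 · -1 = -346
  d = 694: φ(694) · μ(694/694) = 346 · 1 = 346
Summing: (φ * μ)(694) = 1 + -1 + -346 + 346 = 0.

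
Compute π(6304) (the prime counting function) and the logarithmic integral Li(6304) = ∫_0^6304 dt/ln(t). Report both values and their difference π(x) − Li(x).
π(6304) = 820;  Li(6304) ≈ 835.26;  π(x) − Li(x) ≈ -15.26.

Direct count of primes ≤ 6304 gives π(6304) = 820. Numerical evaluation of the logarithmic integral gives Li(6304) ≈ 835.26. The difference π(x) − Li(x) ≈ -15.26 is typically negative for small/moderate x (Li(x) overestimates), though Littlewood's theorem shows this sign changes infinitely often.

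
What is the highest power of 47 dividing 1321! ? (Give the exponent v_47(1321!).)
v_47(1321!) = 28

Legendre's formula: v_p(n!) = Σ_{k ≥ 1} ⌊n / p^k⌋. For p = 47, n = 1321, the terms are:
  ⌊1321/47^1⌋ = ⌊1321/47⌋ = 28
(the next term ⌊1321/47^2⌋ = 0, terminating the sum). Summing: v_47(1321!) = 28 = 28.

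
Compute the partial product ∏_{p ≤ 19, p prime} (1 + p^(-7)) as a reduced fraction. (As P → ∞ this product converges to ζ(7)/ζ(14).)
∏ = 1068826090093603336253543016500022477644576/1060040977976779320486482915314295925421875

The primes p ≤ 19 are [2, 3, 5, 7, 11, 13, 17, 19]. For each, (1 + 1/p^7) = (p^7 + 1)/p^7. Multiplying these fractions over p ∈ [2, 3, 5, 7, 11, 13, 17, 19] gives 1068826090093603336253543016500022477644576/1060040977976779320486482915314295925421875. (In the limit P → ∞ this tends to ζ(7)/ζ(14).)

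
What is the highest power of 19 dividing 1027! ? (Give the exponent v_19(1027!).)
v_19(1027!) = 56

Legendre's formula: v_p(n!) = Σ_{k ≥ 1} ⌊n / p^k⌋. For p = 19, n = 1027, the terms are:
  ⌊1027/19^1⌋ = ⌊1027/19⌋ = 54
  ⌊1027/19^2⌋ = ⌊1027/361⌋ = 2
(the next term ⌊1027/19^3⌋ = 0, terminating the sum). Summing: v_19(1027!) = 54 + 2 = 56.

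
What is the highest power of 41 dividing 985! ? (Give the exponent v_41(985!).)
v_41(985!) = 24

Legendre's formula: v_p(n!) = Σ_{k ≥ 1} ⌊n / p^k⌋. For p = 41, n = 985, the terms are:
  ⌊985/41^1⌋ = ⌊985/41⌋ = 24
(the next term ⌊985/41^2⌋ = 0, terminating the sum). Summing: v_41(985!) = 24 = 24.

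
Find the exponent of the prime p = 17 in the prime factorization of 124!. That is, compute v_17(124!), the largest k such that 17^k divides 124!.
v_17(124!) = 7

Legendre's formula: v_p(n!) = Σ_{k ≥ 1} ⌊n / p^k⌋. For p = 17, n = 124, the terms are:
  ⌊124/17^1⌋ = ⌊124/17⌋ = 7
(the next term ⌊124/17^2⌋ = 0, terminating the sum). Summing: v_17(124!) = 7 = 7.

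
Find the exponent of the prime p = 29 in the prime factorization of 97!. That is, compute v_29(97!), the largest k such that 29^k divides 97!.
v_29(97!) = 3

Legendre's formula: v_p(n!) = Σ_{k ≥ 1} ⌊n / p^k⌋. For p = 29, n = 97, the terms are:
  ⌊97/29^1⌋ = ⌊97/29⌋ = 3
(the next term ⌊97/29^2⌋ = 0, terminating the sum). Summing: v_29(97!) = 3 = 3.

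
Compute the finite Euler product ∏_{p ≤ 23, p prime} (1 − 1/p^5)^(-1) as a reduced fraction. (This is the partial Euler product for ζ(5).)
∏ = 582482264223124461788463317320875/561738592476112179351889397970176

The primes p ≤ 23 are [2, 3, 5, 7, 11, 13, 17, 19, 23]. For each prime, (1 − 1/p^5)^(-1) = p^5 / (p^5 − 1). The product is (1 − 1/2^5)^(-1), (1 − 1/3^5)^(-1), (1 − 1/5^5)^(-1), (1 − 1/7^5)^(-1), (1 − 1/11^5)^(-1), (1 − 1/13^5)^(-1), (1 − 1/17^5)^(-1), (1 − 1/19^5)^(-1), (1 − 1/23^5)^(-1) = ∏ p^5 / (p^5 − 1) = 582482264223124461788463317320875/561738592476112179351889397970176.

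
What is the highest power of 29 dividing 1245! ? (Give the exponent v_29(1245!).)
v_29(1245!) = 43

Legendre's formula: v_p(n!) = Σ_{k ≥ 1} ⌊n / p^k⌋. For p = 29, n = 1245, the terms are:
  ⌊1245/29^1⌋ = ⌊1245/29⌋ = 42
  ⌊1245/29^2⌋ = ⌊1245/841⌋ = 1
(the next term ⌊1245/29^3⌋ = 0, terminating the sum). Summing: v_29(1245!) = 42 + 1 = 43.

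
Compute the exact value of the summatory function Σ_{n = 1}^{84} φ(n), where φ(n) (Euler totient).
Σ_{n ≤ 84} φ(n) = 2166

Compute φ(n) for each 1 ≤ n ≤ 84: φ(1) = 1, φ(2) = 1, φ(3) = 2, φ(4) = 2, φ(5) = 4, φ(6) = 2, φ(7) = 6, φ(8) = 4, φ(9) = 6, φ(10) = 4, φ(11) = 10, φ(12) = 4, φ(13) = 12, φ(14) = 6, φ(15) = 8, φ(16) = 8, φ(17) = 16, φ(18) = 6, φ(19) = 18, φ(20) = 8, φ(21) = 12, φ(22) = 10, φ(23) = 22, φ(24) = 8, φ(25) = 20, φ(26) = 12, φ(27) = 18, φ(28) = 12, φ(29) = 28, φ(30) = 8, φ(31) = 30, φ(32) = 16, φ(33) = 20, φ(34) = 16, φ(35) = 24, φ(36) = 12, φ(37) = 36, φ(38) = 18, φ(39) = 24, φ(40) = 16, φ(41) = 40, φ(42) = 12, φ(43) = 42, φ(44) = 20, φ(45) = 24, φ(46) = 22, φ(47) = 46, φ(48) = 16, φ(49) = 42, φ(50) = 20, φ(51) = 32, φ(52) = 24, φ(53) = 52, φ(54) = 18, φ(55) = 40, φ(56) = 24, φ(57) = 36, φ(58) = 28, φ(59) = 58, φ(60) = 16, φ(61) = 60, φ(62) = 30, φ(63) = 36, φ(64) = 32, φ(65) = 48, φ(66) = 20, φ(67) = 66, φ(68) = 32, φ(69) = 44, φ(70) = 24, φ(71) = 70, φ(72) = 24, φ(73) = 72, φ(74) = 36, φ(75) = 40, φ(76) = 36, φ(77) = 60, φ(78) = 24, φ(79) = 78, φ(80) = 32, φ(81) = 54, φ(82) = 40, φ(83) = 82, φ(84) = 24. Summing all 84 values: 2166. (Average order: Σ_{n ≤ x} φ(n) ~ (3/π²) x². For x = 84, (3/π²)·84² ≈ 2144.77.)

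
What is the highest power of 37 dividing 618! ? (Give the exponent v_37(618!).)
v_37(618!) = 16

Legendre's formula: v_p(n!) = Σ_{k ≥ 1} ⌊n / p^k⌋. For p = 37, n = 618, the terms are:
  ⌊618/37^1⌋ = ⌊618/37⌋ = 16
(the next term ⌊618/37^2⌋ = 0, terminating the sum). Summing: v_37(618!) = 16 = 16.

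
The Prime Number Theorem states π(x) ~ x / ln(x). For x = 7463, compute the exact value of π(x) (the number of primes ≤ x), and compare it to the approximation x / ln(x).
π(7463) = 945;  x/ln(x) ≈ 836.87;  relative error ≈ 11.44%.

Directly count primes up to 7463: π(7463) = 945. The PNT approximation gives 7463/ln(7463) ≈ 7463/8.91771 ≈ 836.87. Relative error (π(x) − x/ln(x)) / π(x) ≈ 11.44%; the approximation is known to undercount slightly (Li(x) is a better estimate).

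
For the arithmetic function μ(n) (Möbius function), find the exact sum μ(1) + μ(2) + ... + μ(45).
Σ_{n ≤ 45} μ(n) = -3

Compute μ(n) for each 1 ≤ n ≤ 45: μ(1) = 1, μ(2) = -1, μ(3) = -1, μ(4) = 0, μ(5) = -1, μ(6) = 1, μ(7) = -1, μ(8) = 0, μ(9) = 0, μ(10) = 1, μ(11) = -1, μ(12) = 0, μ(13) = -1, μ(14) = 1, μ(15) = 1, μ(16) = 0, μ(17) = -1, μ(18) = 0, μ(19) = -1, μ(20) = 0, μ(21) = 1, μ(22) = 1, μ(23) = -1, μ(24) = 0, μ(25) = 0, μ(26) = 1, μ(27) = 0, μ(28) = 0, μ(29) = -1, μ(30) = -1, μ(31) = -1, μ(32) = 0, μ(33) = 1, μ(34) = 1, μ(35) = 1, μ(36) = 0, μ(37) = -1, μ(38) = 1, μ(39) = 1, μ(40) = 0, μ(41) = -1, μ(42) = -1, μ(43) = -1, μ(44) = 0, μ(45) = 0. Summing all 45 values: -3. (Mertens function M(x) = Σ_{n ≤ x} μ(n); on average M(x) should be small (PNT ⟺ M(x) = o(x)).)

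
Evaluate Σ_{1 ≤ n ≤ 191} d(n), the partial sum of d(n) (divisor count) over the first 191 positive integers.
Σ_{n ≤ 191} d(n) = 1033

Compute d(n) for each 1 ≤ n ≤ 191: d(1) = 1, d(2) = 2, d(3) = 2, d(4) = 3, d(5) = 2, d(6) = 4, d(7) = 2, d(8) = 4, d(9) = 3, d(10) = 4, d(11) = 2, d(12) = 6, d(13) = 2, d(14) = 4, d(15) = 4, d(16) = 5, d(17) = 2, d(18) = 6, d(19) = 2, d(20) = 6, d(21) = 4, d(22) = 4, d(23) = 2, d(24) = 8, d(25) = 3, d(26) = 4, d(27) = 4, d(28) = 6, d(29) = 2, d(30) = 8, d(31) = 2, d(32) = 6, d(33) = 4, d(34) = 4, d(35) = 4, d(36) = 9, d(37) = 2, d(38) = 4, d(39) = 4, d(40) = 8, d(41) = 2, d(42) = 8, d(43) = 2, d(44) = 6, d(45) = 6, d(46) = 4, d(47) = 2, d(48) = 10, d(49) = 3, d(50) = 6, d(51) = 4, d(52) = 6, d(53) = 2, d(54) = 8, d(55) = 4, d(56) = 8, d(57) = 4, d(58) = 4, d(59) = 2, d(60) = 12, d(61) = 2, d(62) = 4, d(63) = 6, d(64) = 7, d(65) = 4, d(66) = 8, d(67) = 2, d(68) = 6, d(69) = 4, d(70) = 8, d(71) = 2, d(72) = 12, d(73) = 2, d(74) = 4, d(75) = 6, d(76) = 6, d(77) = 4, d(78) = 8, d(79) = 2, d(80) = 10, d(81) = 5, d(82) = 4, d(83) = 2, d(84) = 12, d(85) = 4, d(86) = 4, d(87) = 4, d(88) = 8, d(89) = 2, d(90) = 12, d(91) = 4, d(92) = 6, d(93) = 4, d(94) = 4, d(95) = 4, d(96) = 12, d(97) = 2, d(98) = 6, d(99) = 6, d(100) = 9, d(101) = 2, d(102) = 8, d(103) = 2, d(104) = 8, d(105) = 8, d(106) = 4, d(107) = 2, d(108) = 12, d(109) = 2, d(110) = 8, d(111) = 4, d(112) = 10, d(113) = 2, d(114) = 8, d(115) = 4, d(116) = 6, d(117) = 6, d(118) = 4, d(119) = 4, d(120) = 16, d(121) = 3, d(122) = 4, d(123) = 4, d(124) = 6, d(125) = 4, d(126) = 12, d(127) = 2, d(128) = 8, d(129) = 4, d(130) = 8, d(131) = 2, d(132) = 12, d(133) = 4, d(134) = 4, d(135) = 8, d(136) = 8, d(137) = 2, d(138) = 8, d(139) = 2, d(140) = 12, d(141) = 4, d(142) = 4, d(143) = 4, d(144) = 15, d(145) = 4, d(146) = 4, d(147) = 6, d(148) = 6, d(149) = 2, d(150) = 12, d(151) = 2, d(152) = 8, d(153) = 6, d(154) = 8, d(155) = 4, d(156) = 12, d(157) = 2, d(158) = 4, d(159) = 4, d(160) = 12, d(161) = 4, d(162) = 10, d(163) = 2, d(164) = 6, d(165) = 8, d(166) = 4, d(167) = 2, d(168) = 16, d(169) = 3, d(170) = 8, d(171) = 6, d(172) = 6, d(173) = 2, d(174) = 8, d(175) = 6, d(176) = 10, d(177) = 4, d(178) = 4, d(179) = 2, d(180) = 18, d(181) = 2, d(182) = 8, d(183) = 4, d(184) = 8, d(185) = 4, d(186) = 8, d(187) = 4, d(188) = 6, d(189) = 8, d(190) = 8, d(191) = 2. Summing all 191 values: 1033. (Dirichlet's divisor formula: Σ_{n ≤ x} d(n) = x ln(x) + (2γ − 1) x + O(√x). For x = 191, the asymptotic estimate is ≈ 1032.68.)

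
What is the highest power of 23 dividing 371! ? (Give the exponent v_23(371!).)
v_23(371!) = 16

Legendre's formula: v_p(n!) = Σ_{k ≥ 1} ⌊n / p^k⌋. For p = 23, n = 371, the terms are:
  ⌊371/23^1⌋ = ⌊371/23⌋ = 16
(the next term ⌊371/23^2⌋ = 0, terminating the sum). Summing: v_23(371!) = 16 = 16.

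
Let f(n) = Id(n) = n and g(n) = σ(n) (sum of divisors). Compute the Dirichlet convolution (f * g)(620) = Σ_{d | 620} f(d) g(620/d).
(Id * σ)(620) = 11781

Divisors of 620: [1, 2, 4, 5, 10, 20, 31, 62, 124, 155, 310, 620]. For each d | 620:
  d = 1: Id(1) · σ(620/1) = 1 · 1344 = 1344
  d = 2: Id(2) · σ(620/2) = 2 · 576 = 1152
  d = 4: Id(4) · σ(620/4) = 4 · 192 = 768
  d = 5: Id(5) · σ(620/5) = 5 · 224 = 1120
  d = 10: Id(10) · σ(620/10) = 10 · 96 = 960
  d = 20: Id(20) · σ(620/20) = 20 · 32 = 640
  d = 31: Id(31) · σ(620/31) = 31 · 42 = 1302
  d = 62: Id(62) · σ(620/62) = 62 · 18 = 1116
  d = 124: Id(124) · σ(620/124) = 124 · 6 = 744
  d = 155: Id(155) · σ(620/155) = 155 · 7 = 1085
  d = 310: Id(310) · σ(620/310) = 310 · 3 = 930
  d = 620: Id(620) · σ(620/620) = 620 · 1 = 620
Summing: (Id * σ)(620) = 1344 + 1152 + 768 + 1120 + 960 + 640 + 1302 + 1116 + 744 + 1085 + 930 + 620 = 11781.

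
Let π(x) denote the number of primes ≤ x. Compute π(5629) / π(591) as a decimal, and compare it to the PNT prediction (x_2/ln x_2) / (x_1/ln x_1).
π(5629)/π(591) = 739/107 ≈ 6.9065;  PNT prediction ≈ 7.0387.

π(591) = 107 and π(5629) = 739, so π(5629)/π(591) ≈ 6.9065. The PNT-predicted ratio is (5629/ln(5629)) / (591/ln(591)) ≈ 7.0387. The two agree to within a few percent, as expected.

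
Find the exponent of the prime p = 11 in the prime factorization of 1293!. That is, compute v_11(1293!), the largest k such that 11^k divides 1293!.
v_11(1293!) = 127

Legendre's formula: v_p(n!) = Σ_{k ≥ 1} ⌊n / p^k⌋. For p = 11, n = 1293, the terms are:
  ⌊1293/11^1⌋ = ⌊1293/11⌋ = 117
  ⌊1293/11^2⌋ = ⌊1293/121⌋ = 10
(the next term ⌊1293/11^3⌋ = 0, terminating the sum). Summing: v_11(1293!) = 117 + 10 = 127.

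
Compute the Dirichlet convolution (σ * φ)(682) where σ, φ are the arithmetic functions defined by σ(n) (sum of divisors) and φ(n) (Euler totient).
(σ * φ)(682) = 5456

Divisors of 682: [1, 2, 11, 22, 31, 62, 341, 682]. For each d | 682:
  d = 1: σ(1) · φ(682/1) = 1 · 300 = 300
  d = 2: σ(2) · φ(682/2) = 3 · 300 = 900
  d = 11: σ(11) · φ(682/11) = 12 · 30 = 360
  d = 22: σ(22) · φ(682/22) = 36 · 30 = 1080
  d = 31: σ(31) · φ(682/31) = 32 · 10 = 320
  d = 62: σ(62) · φ(682/62) = 96 · 10 = 960
  d = 341: σ(341) · φ(682/341) = 384 · 1 = 384
  d = 682: σ(682) · φ(682/682) = 1152 · 1 = 1152
Summing: (σ * φ)(682) = 300 + 900 + 360 + 1080 + 320 + 960 + 384 + 1152 = 5456.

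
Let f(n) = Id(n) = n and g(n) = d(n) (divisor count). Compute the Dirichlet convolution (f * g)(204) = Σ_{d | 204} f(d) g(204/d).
(Id * d)(204) = 1045

Divisors of 204: [1, 2, 3, 4, 6, 12, 17, 34, 51, 68, 102, 204]. For each d | 204:
  d = 1: Id(1) · d(204/1) = 1 · 12 = 12
  d = 2: Id(2) · d(204/2) = 2 · 8 = 16
  d = 3: Id(3) · d(204/3) = 3 · 6 = 18
  d = 4: Id(4) · d(204/4) = 4 · 4 = 16
  d = 6: Id(6) · d(204/6) = 6 · 4 = 24
  d = 12: Id(12) · d(204/12) = 12 · 2 = 24
  d = 17: Id(17) · d(204/17) = 17 · 6 = 102
  d = 34: Id(34) · d(204/34) = 34 · 4 = 136
  d = 51: Id(51) · d(204/51) = 51 · 3 = 153
  d = 68: Id(68) · d(204/68) = 68 · 2 = 136
  d = 102: Id(102) · d(204/102) = 102 · 2 = 204
  d = 204: Id(204) · d(204/204) = 204 · 1 = 204
Summing: (Id * d)(204) = 12 + 16 + 18 + 16 + 24 + 24 + 102 + 136 + 153 + 136 + 204 + 204 = 1045.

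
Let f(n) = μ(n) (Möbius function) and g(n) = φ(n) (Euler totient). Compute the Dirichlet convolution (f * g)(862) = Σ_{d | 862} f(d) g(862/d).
(μ * φ)(862) = 0

Divisors of 862: [1, 2, 431, 862]. For each d | 862:
  d = 1: μ(1) · φ(862/1) = 1 · 430 = 430
  d = 2: μ(2) · φ(862/2) = -1 · 430 = -430
  d = 431: μ(431) · φ(862/431) = -1 · 1 = -1
  d = 862: μ(862) · φ(862/862) = 1 · 1 = 1
Summing: (μ * φ)(862) = 430 + -430 + -1 + 1 = 0.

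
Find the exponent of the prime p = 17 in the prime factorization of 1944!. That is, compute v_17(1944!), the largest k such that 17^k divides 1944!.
v_17(1944!) = 120

Legendre's formula: v_p(n!) = Σ_{k ≥ 1} ⌊n / p^k⌋. For p = 17, n = 1944, the terms are:
  ⌊1944/17^1⌋ = ⌊1944/17⌋ = 114
  ⌊1944/17^2⌋ = ⌊1944/289⌋ = 6
(the next term ⌊1944/17^3⌋ = 0, terminating the sum). Summing: v_17(1944!) = 114 + 6 = 120.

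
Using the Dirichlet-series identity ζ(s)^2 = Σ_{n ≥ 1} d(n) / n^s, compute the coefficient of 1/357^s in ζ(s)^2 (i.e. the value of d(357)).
d(357) = 8

ζ(s)^2 = (Σ 1/m^s)(Σ 1/k^s). The coefficient of 1/n^s in the product is the number of ordered pairs (m, k) with mk = n, which equals d(n). For n = 357, divisors are [1, 3, 7, 17, 21, 51, 119, 357], so d(357) = 8.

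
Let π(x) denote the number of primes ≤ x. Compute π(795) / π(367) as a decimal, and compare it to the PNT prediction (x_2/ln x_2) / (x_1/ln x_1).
π(795)/π(367) = 138/73 ≈ 1.8904;  PNT prediction ≈ 1.9155.

π(367) = 73 and π(795) = 138, so π(795)/π(367) ≈ 1.8904. The PNT-predicted ratio is (795/ln(795)) / (367/ln(367)) ≈ 1.9155. The two agree to within a few percent, as expected.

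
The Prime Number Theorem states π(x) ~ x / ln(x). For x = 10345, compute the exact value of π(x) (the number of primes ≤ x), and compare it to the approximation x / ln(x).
π(10345) = 1270;  x/ln(x) ≈ 1119.07;  relative error ≈ 11.88%.

Directly count primes up to 10345: π(10345) = 1270. The PNT approximation gives 10345/ln(10345) ≈ 10345/9.24426 ≈ 1119.07. Relative error (π(x) − x/ln(x)) / π(x) ≈ 11.88%; the approximation is known to undercount slightly (Li(x) is a better estimate).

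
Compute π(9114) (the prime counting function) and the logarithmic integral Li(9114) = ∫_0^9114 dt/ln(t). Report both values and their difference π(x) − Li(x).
π(9114) = 1130;  Li(9114) ≈ 1149.46;  π(x) − Li(x) ≈ -19.46.

Direct count of primes ≤ 9114 gives π(9114) = 1130. Numerical evaluation of the logarithmic integral gives Li(9114) ≈ 1149.46. The difference π(x) − Li(x) ≈ -19.46 is typically negative for small/moderate x (Li(x) overestimates), though Littlewood's theorem shows this sign changes infinitely often.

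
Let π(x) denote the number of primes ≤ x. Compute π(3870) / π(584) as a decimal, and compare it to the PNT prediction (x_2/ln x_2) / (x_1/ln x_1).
π(3870)/π(584) = 536/106 ≈ 5.0566;  PNT prediction ≈ 5.1097.

π(584) = 106 and π(3870) = 536, so π(3870)/π(584) ≈ 5.0566. The PNT-predicted ratio is (3870/ln(3870)) / (584/ln(584)) ≈ 5.1097. The two agree to within a few percent, as expected.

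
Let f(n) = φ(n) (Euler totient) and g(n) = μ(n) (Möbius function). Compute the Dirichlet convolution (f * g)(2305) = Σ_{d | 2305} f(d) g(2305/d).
(φ * μ)(2305) = 1377

Divisors of 2305: [1, 5, 461, 2305]. For each d | 2305:
  d = 1: φ(1) · μ(2305/1) = 1 · 1 = 1
  d = 5: φ(5) · μ(2305/5) = 4 · -1 = -4
  d = 461: φ(461) · μ(2305/461) = 460 · -1 = -460
  d = 2305: φ(2305) · μ(2305/2305) = 1840 · 1 = 1840
Summing: (φ * μ)(2305) = 1 + -4 + -460 + 1840 = 1377.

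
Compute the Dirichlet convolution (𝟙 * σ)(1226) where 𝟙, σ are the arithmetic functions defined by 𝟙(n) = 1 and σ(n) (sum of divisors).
(𝟙 * σ)(1226) = 2460

Divisors of 1226: [1, 2, 613, 1226]. For each d | 1226:
  d = 1: 𝟙(1) · σ(1226/1) = 1 · 1842 = 1842
  d = 2: 𝟙(2) · σ(1226/2) = 1 · 614 = 614
  d = 613: 𝟙(613) · σ(1226/613) = 1 · 3 = 3
  d = 1226: 𝟙(1226) · σ(1226/1226) = 1 · 1 = 1
Summing: (𝟙 * σ)(1226) = 1842 + 614 + 3 + 1 = 2460.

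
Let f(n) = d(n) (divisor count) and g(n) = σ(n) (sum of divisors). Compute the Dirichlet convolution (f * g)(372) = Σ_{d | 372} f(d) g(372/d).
(d * σ)(372) = 3264

Divisors of 372: [1, 2, 3, 4, 6, 12, 31, 62, 93, 124, 186, 372]. For each d | 372:
  d = 1: d(1) · σ(372/1) = 1 · 896 = 896
  d = 2: d(2) · σ(372/2) = 2 · 384 = 768
  d = 3: d(3) · σ(372/3) = 2 · 224 = 448
  d = 4: d(4) · σ(372/4) = 3 · 128 = 384
  d = 6: d(6) · σ(372/6) = 4 · 96 = 384
  d = 12: d(12) · σ(372/12) = 6 · 32 = 192
  d = 31: d(31) · σ(372/31) = 2 · 28 = 56
  d = 62: d(62) · σ(372/62) = 4 · 12 = 48
  d = 93: d(93) · σ(372/93) = 4 · 7 = 28
  d = 124: d(124) · σ(372/124) = 6 · 4 = 24
  d = 186: d(186) · σ(372/186) = 8 · 3 = 24
  d = 372: d(372) · σ(372/372) = 12 · 1 = 12
Summing: (d * σ)(372) = 896 + 768 + 448 + 384 + 384 + 192 + 56 + 48 + 28 + 24 + 24 + 12 = 3264.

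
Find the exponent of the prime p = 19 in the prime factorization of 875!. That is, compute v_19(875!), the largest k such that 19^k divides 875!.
v_19(875!) = 48

Legendre's formula: v_p(n!) = Σ_{k ≥ 1} ⌊n / p^k⌋. For p = 19, n = 875, the terms are:
  ⌊875/19^1⌋ = ⌊875/19⌋ = 46
  ⌊875/19^2⌋ = ⌊875/361⌋ = 2
(the next term ⌊875/19^3⌋ = 0, terminating the sum). Summing: v_19(875!) = 46 + 2 = 48.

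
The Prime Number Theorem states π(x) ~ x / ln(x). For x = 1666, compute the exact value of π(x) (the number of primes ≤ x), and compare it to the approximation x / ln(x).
π(1666) = 261;  x/ln(x) ≈ 224.58;  relative error ≈ 13.95%.

Directly count primes up to 1666: π(1666) = 261. The PNT approximation gives 1666/ln(1666) ≈ 1666/7.41818 ≈ 224.58. Relative error (π(x) − x/ln(x)) / π(x) ≈ 13.95%; the approximation is known to undercount slightly (Li(x) is a better estimate).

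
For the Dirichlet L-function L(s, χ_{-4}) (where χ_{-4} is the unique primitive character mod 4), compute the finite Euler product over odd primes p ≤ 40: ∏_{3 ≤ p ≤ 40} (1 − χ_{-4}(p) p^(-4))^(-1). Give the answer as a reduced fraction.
∏ = 36907491853859640421662745584761054387/37320078298954450639637508295357366272

The odd primes p ≤ 40 are [3, 5, 7, 11, 13, 17, 19, 23, 29, 31, 37]. For each, χ(p) = 1 if p ≡ 1 mod 4, χ(p) = −1 if p ≡ 3 mod 4. Taking (1 − χ(p)/p^4)^(-1) = p^4/(p^4 − χ(p)): (1 − (-1)/3^4)^(-1) · (1 − (1)/5^4)^(-1) · (1 − (-1)/7^4)^(-1) · (1 − (-1)/11^4)^(-1) · (1 − (1)/13^4)^(-1) · (1 − (1)/17^4)^(-1) · (1 − (-1)/19^4)^(-1) · (1 − (-1)/23^4)^(-1) · (1 − (1)/29^4)^(-1) · (1 − (-1)/31^4)^(-1) · (1 − (1)/37^4)^(-1) = 36907491853859640421662745584761054387/37320078298954450639637508295357366272.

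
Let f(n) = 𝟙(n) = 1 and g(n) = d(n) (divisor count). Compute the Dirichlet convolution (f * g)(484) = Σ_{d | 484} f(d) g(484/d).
(𝟙 * d)(484) = 36

Divisors of 484: [1, 2, 4, 11, 22, 44, 121, 242, 484]. For each d | 484:
  d = 1: 𝟙(1) · d(484/1) = 1 · 9 = 9
  d = 2: 𝟙(2) · d(484/2) = 1 · 6 = 6
  d = 4: 𝟙(4) · d(484/4) = 1 · 3 = 3
  d = 11: 𝟙(11) · d(484/11) = 1 · 6 = 6
  d = 22: 𝟙(22) · d(484/22) = 1 · 4 = 4
  d = 44: 𝟙(44) · d(484/44) = 1 · 2 = 2
  d = 121: 𝟙(121) · d(484/121) = 1 · 3 = 3
  d = 242: 𝟙(242) · d(484/242) = 1 · 2 = 2
  d = 484: 𝟙(484) · d(484/484) = 1 · 1 = 1
Summing: (𝟙 * d)(484) = 9 + 6 + 3 + 6 + 4 + 2 + 3 + 2 + 1 = 36.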